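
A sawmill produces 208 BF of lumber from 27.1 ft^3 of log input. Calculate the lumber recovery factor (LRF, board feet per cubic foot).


Formula: LRF = Lumber Output (BF) / Log Input (ft^3)
LRF = 208 BF / 27.1 ft^3
LRF = 7.68 BF/ft^3

7.68


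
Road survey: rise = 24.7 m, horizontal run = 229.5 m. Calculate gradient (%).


Formula: Gradient = rise / run * 100
Gradient = 24.7 / 229.5 * 100 = 10.8%

10.8


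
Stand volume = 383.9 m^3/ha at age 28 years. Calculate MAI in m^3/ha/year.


Formula: MAI = Total Volume / Stand Age
MAI = 383.9 m^3/ha / 28 years
MAI = 13.71 m^3/ha/year

13.71


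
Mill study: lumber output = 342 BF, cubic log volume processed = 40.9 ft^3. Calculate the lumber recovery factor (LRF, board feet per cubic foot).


Formula: LRF = Lumber Output (BF) / Log Input (ft^3)
LRF = 342 BF / 40.9 ft^3
LRF = 8.36 BF/ft^3

8.36


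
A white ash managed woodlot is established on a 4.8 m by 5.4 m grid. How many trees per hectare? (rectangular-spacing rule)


Formula: TPH = 10000 m^2/ha / (spacing_x * spacing_y)
Area per tree = 4.8 m * 5.4 m = 25.92 m^2
TPH = 10000 / 25.92 = 386 trees/ha

386


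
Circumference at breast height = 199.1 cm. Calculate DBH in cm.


Formula: DBH = C / pi
DBH = 199.1 / pi
pi = 3.14159...
DBH = 63.4 cm

63.4


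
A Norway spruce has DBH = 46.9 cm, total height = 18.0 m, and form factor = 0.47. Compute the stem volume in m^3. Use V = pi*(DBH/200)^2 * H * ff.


Formula: V = pi * (DBH/200)^2 * H * ff
Radius = DBH/200 = 46.9/200 = 0.2345 m
Radius^2 = 0.2345^2 = 0.05499025 m^2
V = pi * 0.05499025 * 18.0 * 0.47
V = 1.462 m^3

1.462


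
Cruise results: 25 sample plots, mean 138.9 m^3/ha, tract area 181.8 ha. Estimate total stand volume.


Formula: Total Volume = Mean Volume per ha * Total Area
Total Volume = 138.9 m^3/ha * 181.8 ha
Total Volume = 25252 m^3

25252


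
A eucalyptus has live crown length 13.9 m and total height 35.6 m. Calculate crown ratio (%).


Formula: Crown Ratio = (Crown Length / Total Height) * 100
CR = (13.9 m / 35.6 m) * 100
CR = 0.3904 * 100 = 39.0%

39.0


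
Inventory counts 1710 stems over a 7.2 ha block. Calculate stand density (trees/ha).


Formula: Stand Density = N_trees / Area_ha
Density = 1710 trees / 7.2 ha
Density = 238 trees/ha

238


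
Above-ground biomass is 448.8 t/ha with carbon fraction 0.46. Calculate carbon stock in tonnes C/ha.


Formula: Carbon Stock = Biomass * Carbon Fraction
C = 448.8 t/ha * 0.46
C = 206.4 t C/ha

206.4


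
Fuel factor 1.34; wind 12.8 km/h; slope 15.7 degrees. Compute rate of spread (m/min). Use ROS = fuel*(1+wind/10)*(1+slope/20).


Formula: ROS = fuel * (1 + wind/10) * (1 + slope/20)
Wind factor = 1 + 12.8/10 = 2.28
Slope factor = 1 + 15.7/20 = 1.785
ROS = 1.34 * 2.28 * 1.785 = 5.45 m/min

5.45


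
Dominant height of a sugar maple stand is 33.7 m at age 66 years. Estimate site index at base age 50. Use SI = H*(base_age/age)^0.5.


Formula: SI = H_dom * (base_age / age)^0.5
Age ratio = 50 / 66 = 0.75758
sqrt(age_ratio) = 0.87039
SI = 33.7 * 0.87039 = 29.3 m

29.3


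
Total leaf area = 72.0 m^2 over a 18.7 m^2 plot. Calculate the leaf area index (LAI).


Formula: LAI = total leaf area / ground area  (dimensionless)
LAI = 72.0 m^2 / 18.7 m^2
LAI = 3.85

3.85


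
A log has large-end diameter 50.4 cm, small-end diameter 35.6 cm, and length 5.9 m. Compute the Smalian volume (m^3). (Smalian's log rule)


Smalian: V = (A1 + A2)/2 * L,  A = pi*(D/200)^2
A1 = pi*(50.4/200)^2 = 0.199504 m^2
A2 = pi*(35.6/200)^2 = 0.099538 m^2
V = (0.199504+0.099538)/2*5.9 = 0.8822 m^3

0.8822


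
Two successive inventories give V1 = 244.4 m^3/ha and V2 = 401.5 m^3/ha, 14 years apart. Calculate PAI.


Formula: PAI = (V_T2 - V_T1) / (T2 - T1)
Volume increment = 401.5 - 244.4 = 157.1 m^3/ha
PAI = 157.1 / 14 = 11.22 m^3/ha/year

11.22


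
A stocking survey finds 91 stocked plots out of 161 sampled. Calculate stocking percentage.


Formula: Stocking % = stocked plots / total plots * 100
Stocking = 91 / 161 * 100
Stocking = 0.5652 * 100 = 56.5%

56.5


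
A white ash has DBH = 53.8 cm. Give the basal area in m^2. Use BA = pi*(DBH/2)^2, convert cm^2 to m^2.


Formula: BA = pi * (DBH/2)^2 / 10000  (cm^2 to m^2)
Radius = DBH/2 = 53.8/2 = 26.9 cm
BA = pi * 26.9^2 / 10000
   = 2273.2879 cm^2 / 10000
   = 0.2273 m^2

0.2273


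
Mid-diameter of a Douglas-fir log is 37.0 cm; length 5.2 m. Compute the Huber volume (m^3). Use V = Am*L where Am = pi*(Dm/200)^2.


Huber: V = Am * L,  Am = pi*(Dm/200)^2
Am = pi*(37.0/200)^2 = 0.107521 m^2
V = 0.107521*5.2 = 0.5591 m^3

0.5591


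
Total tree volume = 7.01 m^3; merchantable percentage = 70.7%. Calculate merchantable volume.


Formula: MV = V_total * (merchantable_pct / 100)
Merchantable fraction = 70.7% / 100 = 0.707
MV = 7.01 m^3 * 0.707 = 4.956 m^3

4.956


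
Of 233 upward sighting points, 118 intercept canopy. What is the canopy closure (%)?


Formula: Canopy closure = covered points / total points * 100
Closure = 118 / 233 * 100
Closure = 0.5064 * 100 = 50.6%

50.6


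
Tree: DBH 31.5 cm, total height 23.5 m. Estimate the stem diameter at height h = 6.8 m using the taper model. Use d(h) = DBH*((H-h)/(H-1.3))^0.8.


Taper: d(h) = DBH * ((H - h) / (H - 1.3))^0.8
Numerator = H - h = 23.5 - 6.8 = 16.7 m
Denominator = H - 1.3 = 23.5 - 1.3 = 22.2 m
Ratio = 16.7 / 22.2 = 0.75225
d = 31.5 * 0.75225^0.8 = 25.1 cm

25.1


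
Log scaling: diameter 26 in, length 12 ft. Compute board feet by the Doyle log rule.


Doyle: BF = (D - 4)^2 * L / 16
Adjusted diameter = 26 - 4 = 22 in
(D-4)^2 = 22^2 = 484
BF = 484 * 12 / 16 = 363 BF

363


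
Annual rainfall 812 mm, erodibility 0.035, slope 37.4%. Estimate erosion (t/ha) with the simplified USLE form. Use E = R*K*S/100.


Formula: E = R * K * S / 100  (simplified USLE)
R * K = 812 * 0.035 = 28.42
E = 28.42 * 37.4 / 100 = 10.63 t/ha

10.63


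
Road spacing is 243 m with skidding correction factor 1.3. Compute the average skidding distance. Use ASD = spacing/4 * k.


Formula: ASD = (spacing / 4) * correction
Uncorrected distance = spacing / 4 = 243 / 4 = 60.75 m
ASD = 60.75 * 1.3 = 79 m

79


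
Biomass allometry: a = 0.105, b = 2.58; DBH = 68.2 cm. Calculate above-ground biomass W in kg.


Formula: W = a * DBH^b  (allometric power law)
DBH^b = 68.2^2.58 = 53847.2696
W = 0.105 * 53847.2696 = 5654.0 kg

5654.0


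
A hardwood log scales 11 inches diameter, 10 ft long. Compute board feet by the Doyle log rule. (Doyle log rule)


Doyle: BF = (D - 4)^2 * L / 16
Adjusted diameter = 11 - 4 = 7 in
(D-4)^2 = 7^2 = 49
BF = 49 * 10 / 16 = 31 BF

31


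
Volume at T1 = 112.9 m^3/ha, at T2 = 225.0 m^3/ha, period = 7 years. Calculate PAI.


Formula: PAI = (V_T2 - V_T1) / (T2 - T1)
Volume increment = 225.0 - 112.9 = 112.1 m^3/ha
PAI = 112.1 / 7 = 16.01 m^3/ha/year

16.01


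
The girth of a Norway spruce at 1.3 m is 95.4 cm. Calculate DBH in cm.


Formula: DBH = C / pi
DBH = 95.4 / pi
pi = 3.14159...
DBH = 30.4 cm

30.4


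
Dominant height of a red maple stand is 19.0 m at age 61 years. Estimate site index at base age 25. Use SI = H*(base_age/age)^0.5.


Formula: SI = H_dom * (base_age / age)^0.5
Age ratio = 25 / 61 = 0.40984
sqrt(age_ratio) = 0.64018
SI = 19.0 * 0.64018 = 12.2 m

12.2


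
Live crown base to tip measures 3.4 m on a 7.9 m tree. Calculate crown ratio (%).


Formula: Crown Ratio = (Crown Length / Total Height) * 100
CR = (3.4 m / 7.9 m) * 100
CR = 0.4304 * 100 = 43.0%

43.0


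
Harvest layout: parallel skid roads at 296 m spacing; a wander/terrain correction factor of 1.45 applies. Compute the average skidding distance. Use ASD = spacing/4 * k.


Formula: ASD = (spacing / 4) * correction
Uncorrected distance = spacing / 4 = 296 / 4 = 74 m
ASD = 74 * 1.45 = 107 m

107


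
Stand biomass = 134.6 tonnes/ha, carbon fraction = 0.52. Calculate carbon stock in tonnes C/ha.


Formula: Carbon Stock = Biomass * Carbon Fraction
C = 134.6 t/ha * 0.52
C = 70.0 t C/ha

70.0


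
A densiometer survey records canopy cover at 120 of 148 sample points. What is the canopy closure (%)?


Formula: Canopy closure = covered points / total points * 100
Closure = 120 / 148 * 100
Closure = 0.8108 * 100 = 81.1%

81.1


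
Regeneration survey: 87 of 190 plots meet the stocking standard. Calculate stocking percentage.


Formula: Stocking % = stocked plots / total plots * 100
Stocking = 87 / 190 * 100
Stocking = 0.4579 * 100 = 45.8%

45.8


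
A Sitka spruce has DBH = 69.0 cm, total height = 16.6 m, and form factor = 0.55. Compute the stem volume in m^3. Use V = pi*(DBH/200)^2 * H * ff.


Formula: V = pi * (DBH/200)^2 * H * ff
Radius = DBH/200 = 69.0/200 = 0.345 m
Radius^2 = 0.345^2 = 0.119025 m^2
V = pi * 0.119025 * 16.6 * 0.55
V = 3.414 m^3

3.414


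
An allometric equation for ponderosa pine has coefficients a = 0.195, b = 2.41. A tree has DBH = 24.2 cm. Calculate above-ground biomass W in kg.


Formula: W = a * DBH^b  (allometric power law)
DBH^b = 24.2^2.41 = 2162.6938
W = 0.195 * 2162.6938 = 421.7 kg

421.7


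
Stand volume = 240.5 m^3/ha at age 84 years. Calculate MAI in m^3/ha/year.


Formula: MAI = Total Volume / Stand Age
MAI = 240.5 m^3/ha / 84 years
MAI = 2.86 m^3/ha/year

2.86


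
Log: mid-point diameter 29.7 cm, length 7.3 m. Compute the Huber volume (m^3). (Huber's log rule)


Huber: V = Am * L,  Am = pi*(Dm/200)^2
Am = pi*(29.7/200)^2 = 0.069279 m^2
V = 0.069279*7.3 = 0.5057 m^3

0.5057


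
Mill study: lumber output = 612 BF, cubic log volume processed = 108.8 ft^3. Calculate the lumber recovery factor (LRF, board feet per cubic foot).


Formula: LRF = Lumber Output (BF) / Log Input (ft^3)
LRF = 612 BF / 108.8 ft^3
LRF = 5.63 BF/ft^3

5.63


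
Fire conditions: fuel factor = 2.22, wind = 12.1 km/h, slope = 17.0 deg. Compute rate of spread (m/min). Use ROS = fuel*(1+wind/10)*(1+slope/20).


Formula: ROS = fuel * (1 + wind/10) * (1 + slope/20)
Wind factor = 1 + 12.1/10 = 2.21
Slope factor = 1 + 17.0/20 = 1.85
ROS = 2.22 * 2.21 * 1.85 = 9.08 m/min

9.08


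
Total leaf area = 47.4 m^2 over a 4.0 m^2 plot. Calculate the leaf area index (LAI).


Formula: LAI = total leaf area / ground area  (dimensionless)
LAI = 47.4 m^2 / 4.0 m^2
LAI = 11.85

11.85


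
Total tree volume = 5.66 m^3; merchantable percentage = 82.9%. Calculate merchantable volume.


Formula: MV = V_total * (merchantable_pct / 100)
Merchantable fraction = 82.9% / 100 = 0.829
MV = 5.66 m^3 * 0.829 = 4.692 m^3

4.692


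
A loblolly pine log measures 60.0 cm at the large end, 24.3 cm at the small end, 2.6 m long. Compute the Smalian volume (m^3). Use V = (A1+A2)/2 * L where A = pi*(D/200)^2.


Smalian: V = (A1 + A2)/2 * L,  A = pi*(D/200)^2
A1 = pi*(60.0/200)^2 = 0.282743 m^2
A2 = pi*(24.3/200)^2 = 0.046377 m^2
V = (0.282743+0.046377)/2*2.6 = 0.4279 m^3

0.4279


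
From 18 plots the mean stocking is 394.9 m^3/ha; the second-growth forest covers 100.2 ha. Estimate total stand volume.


Formula: Total Volume = Mean Volume per ha * Total Area
Total Volume = 394.9 m^3/ha * 100.2 ha
Total Volume = 39569 m^3

39569


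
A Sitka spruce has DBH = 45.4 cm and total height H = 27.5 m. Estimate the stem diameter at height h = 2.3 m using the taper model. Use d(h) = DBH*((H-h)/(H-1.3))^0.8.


Taper: d(h) = DBH * ((H - h) / (H - 1.3))^0.8
Numerator = H - h = 27.5 - 2.3 = 25.2 m
Denominator = H - 1.3 = 27.5 - 1.3 = 26.2 m
Ratio = 25.2 / 26.2 = 0.96183
d = 45.4 * 0.96183^0.8 = 44.0 cm

44.0


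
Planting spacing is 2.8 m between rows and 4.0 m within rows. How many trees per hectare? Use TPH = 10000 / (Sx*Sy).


Formula: TPH = 10000 m^2/ha / (spacing_x * spacing_y)
Area per tree = 2.8 m * 4.0 m = 11.2 m^2
TPH = 10000 / 11.2 = 893 trees/ha

893


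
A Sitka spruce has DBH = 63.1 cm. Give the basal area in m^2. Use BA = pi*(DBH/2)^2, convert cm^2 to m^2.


Formula: BA = pi * (DBH/2)^2 / 10000  (cm^2 to m^2)
Radius = DBH/2 = 63.1/2 = 31.55 cm
BA = pi * 31.55^2 / 10000
   = 3127.1492 cm^2 / 10000
   = 0.3127 m^2

0.3127


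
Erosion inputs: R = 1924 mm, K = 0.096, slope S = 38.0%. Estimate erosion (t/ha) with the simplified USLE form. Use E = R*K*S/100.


Formula: E = R * K * S / 100  (simplified USLE)
R * K = 1924 * 0.096 = 184.704
E = 184.704 * 38.0 / 100 = 70.19 t/ha

70.19


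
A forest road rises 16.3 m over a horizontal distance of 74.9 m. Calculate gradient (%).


Formula: Gradient = rise / run * 100
Gradient = 16.3 / 74.9 * 100 = 21.8%

21.8


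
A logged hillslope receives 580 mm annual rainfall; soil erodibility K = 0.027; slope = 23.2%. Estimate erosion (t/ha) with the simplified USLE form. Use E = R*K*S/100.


Formula: E = R * K * S / 100  (simplified USLE)
R * K = 580 * 0.027 = 15.66
E = 15.66 * 23.2 / 100 = 3.63 t/ha

3.63


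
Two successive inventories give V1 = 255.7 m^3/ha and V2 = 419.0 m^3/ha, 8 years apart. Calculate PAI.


Formula: PAI = (V_T2 - V_T1) / (T2 - T1)
Volume increment = 419.0 - 255.7 = 163.3 m^3/ha
PAI = 163.3 / 8 = 20.41 m^3/ha/year

20.41


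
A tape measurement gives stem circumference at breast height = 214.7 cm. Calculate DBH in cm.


Formula: DBH = C / pi
DBH = 214.7 / pi
pi = 3.14159...
DBH = 68.3 cm

68.3


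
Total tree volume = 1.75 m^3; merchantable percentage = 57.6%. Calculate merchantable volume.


Formula: MV = V_total * (merchantable_pct / 100)
Merchantable fraction = 57.6% / 100 = 0.576
MV = 1.75 m^3 * 0.576 = 1.008 m^3

1.008


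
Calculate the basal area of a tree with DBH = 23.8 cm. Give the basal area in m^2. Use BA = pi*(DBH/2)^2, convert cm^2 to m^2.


Formula: BA = pi * (DBH/2)^2 / 10000  (cm^2 to m^2)
Radius = DBH/2 = 23.8/2 = 11.9 cm
BA = pi * 11.9^2 / 10000
   = 444.8809 cm^2 / 10000
   = 0.0445 m^2

0.0445


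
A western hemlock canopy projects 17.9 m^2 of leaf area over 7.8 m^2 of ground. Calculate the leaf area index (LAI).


Formula: LAI = total leaf area / ground area  (dimensionless)
LAI = 17.9 m^2 / 7.8 m^2
LAI = 2.29

2.29


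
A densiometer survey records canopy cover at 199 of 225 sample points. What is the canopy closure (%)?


Formula: Canopy closure = covered points / total points * 100
Closure = 199 / 225 * 100
Closure = 0.8844 * 100 = 88.4%

88.4


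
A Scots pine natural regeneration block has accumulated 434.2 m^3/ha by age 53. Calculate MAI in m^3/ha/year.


Formula: MAI = Total Volume / Stand Age
MAI = 434.2 m^3/ha / 53 years
MAI = 8.19 m^3/ha/year

8.19


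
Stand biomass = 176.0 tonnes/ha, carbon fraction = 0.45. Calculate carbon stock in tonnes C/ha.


Formula: Carbon Stock = Biomass * Carbon Fraction
C = 176.0 t/ha * 0.45
C = 79.2 t C/ha

79.2


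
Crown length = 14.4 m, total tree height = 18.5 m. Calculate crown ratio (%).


Formula: Crown Ratio = (Crown Length / Total Height) * 100
CR = (14.4 m / 18.5 m) * 100
CR = 0.7784 * 100 = 77.8%

77.8


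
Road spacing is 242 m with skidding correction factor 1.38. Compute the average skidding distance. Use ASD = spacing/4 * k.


Formula: ASD = (spacing / 4) * correction
Uncorrected distance = spacing / 4 = 242 / 4 = 60.5 m
ASD = 60.5 * 1.38 = 83 m

83


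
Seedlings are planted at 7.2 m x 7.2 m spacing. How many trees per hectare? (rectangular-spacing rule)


Formula: TPH = 10000 m^2/ha / (spacing_x * spacing_y)
Area per tree = 7.2 m * 7.2 m = 51.84 m^2
TPH = 10000 / 51.84 = 193 trees/ha

193


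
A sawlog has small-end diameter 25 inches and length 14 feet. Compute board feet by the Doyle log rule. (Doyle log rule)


Doyle: BF = (D - 4)^2 * L / 16
Adjusted diameter = 25 - 4 = 21 in
(D-4)^2 = 21^2 = 441
BF = 441 * 14 / 16 = 386 BF

386


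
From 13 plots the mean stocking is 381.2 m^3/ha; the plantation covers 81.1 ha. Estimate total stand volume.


Formula: Total Volume = Mean Volume per ha * Total Area
Total Volume = 381.2 m^3/ha * 81.1 ha
Total Volume = 30915 m^3

30915


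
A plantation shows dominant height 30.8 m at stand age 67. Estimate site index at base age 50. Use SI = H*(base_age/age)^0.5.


Formula: SI = H_dom * (base_age / age)^0.5
Age ratio = 50 / 67 = 0.74627
sqrt(age_ratio) = 0.86387
SI = 30.8 * 0.86387 = 26.6 m

26.6


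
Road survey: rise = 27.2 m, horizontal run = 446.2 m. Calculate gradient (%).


Formula: Gradient = rise / run * 100
Gradient = 27.2 / 446.2 * 100 = 6.1%

6.1


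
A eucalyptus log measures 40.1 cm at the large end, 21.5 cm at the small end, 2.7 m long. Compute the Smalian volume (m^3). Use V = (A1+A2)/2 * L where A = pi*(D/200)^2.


Smalian: V = (A1 + A2)/2 * L,  A = pi*(D/200)^2
A1 = pi*(40.1/200)^2 = 0.126293 m^2
A2 = pi*(21.5/200)^2 = 0.036305 m^2
V = (0.126293+0.036305)/2*2.7 = 0.2195 m^3

0.2195


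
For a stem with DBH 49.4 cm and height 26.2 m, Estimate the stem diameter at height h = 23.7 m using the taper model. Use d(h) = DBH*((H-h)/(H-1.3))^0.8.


Taper: d(h) = DBH * ((H - h) / (H - 1.3))^0.8
Numerator = H - h = 26.2 - 23.7 = 2.5 m
Denominator = H - 1.3 = 26.2 - 1.3 = 24.9 m
Ratio = 2.5 / 24.9 = 0.1004
d = 49.4 * 0.1004^0.8 = 7.9 cm

7.9


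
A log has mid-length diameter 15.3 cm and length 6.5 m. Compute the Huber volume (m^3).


Huber: V = Am * L,  Am = pi*(Dm/200)^2
Am = pi*(15.3/200)^2 = 0.018385 m^2
V = 0.018385*6.5 = 0.1195 m^3

0.1195


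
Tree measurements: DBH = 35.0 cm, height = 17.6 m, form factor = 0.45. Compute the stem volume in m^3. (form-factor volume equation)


Formula: V = pi * (DBH/200)^2 * H * ff
Radius = DBH/200 = 35.0/200 = 0.175 m
Radius^2 = 0.175^2 = 0.030625 m^2
V = pi * 0.030625 * 17.6 * 0.45
V = 0.762 m^3

0.762


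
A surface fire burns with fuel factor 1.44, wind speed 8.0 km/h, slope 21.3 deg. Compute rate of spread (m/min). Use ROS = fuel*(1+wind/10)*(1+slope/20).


Formula: ROS = fuel * (1 + wind/10) * (1 + slope/20)
Wind factor = 1 + 8.0/10 = 1.8
Slope factor = 1 + 21.3/20 = 2.065
ROS = 1.44 * 1.8 * 2.065 = 5.35 m/min

5.35


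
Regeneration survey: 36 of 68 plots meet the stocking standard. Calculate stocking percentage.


Formula: Stocking % = stocked plots / total plots * 100
Stocking = 36 / 68 * 100
Stocking = 0.5294 * 100 = 52.9%

52.9


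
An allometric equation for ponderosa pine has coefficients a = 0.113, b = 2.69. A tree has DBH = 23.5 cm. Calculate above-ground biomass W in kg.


Formula: W = a * DBH^b  (allometric power law)
DBH^b = 23.5^2.69 = 4877.2223
W = 0.113 * 4877.2223 = 551.1 kg

551.1


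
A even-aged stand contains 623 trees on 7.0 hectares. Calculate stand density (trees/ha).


Formula: Stand Density = N_trees / Area_ha
Density = 623 trees / 7.0 ha
Density = 89 trees/ha

89


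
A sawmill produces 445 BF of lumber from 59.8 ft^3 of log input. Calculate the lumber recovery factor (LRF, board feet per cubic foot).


Formula: LRF = Lumber Output (BF) / Log Input (ft^3)
LRF = 445 BF / 59.8 ft^3
LRF = 7.44 BF/ft^3

7.44


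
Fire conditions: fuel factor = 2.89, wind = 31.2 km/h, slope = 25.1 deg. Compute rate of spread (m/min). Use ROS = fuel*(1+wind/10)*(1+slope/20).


Formula: ROS = fuel * (1 + wind/10) * (1 + slope/20)
Wind factor = 1 + 31.2/10 = 4.12
Slope factor = 1 + 25.1/20 = 2.255
ROS = 2.89 * 4.12 * 2.255 = 26.85 m/min

26.85


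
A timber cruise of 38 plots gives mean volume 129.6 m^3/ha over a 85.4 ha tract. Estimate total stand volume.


Formula: Total Volume = Mean Volume per ha * Total Area
Total Volume = 129.6 m^3/ha * 85.4 ha
Total Volume = 11068 m^3

11068


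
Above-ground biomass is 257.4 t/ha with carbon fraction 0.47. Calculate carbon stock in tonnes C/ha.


Formula: Carbon Stock = Biomass * Carbon Fraction
C = 257.4 t/ha * 0.47
C = 121.0 t C/ha

121.0


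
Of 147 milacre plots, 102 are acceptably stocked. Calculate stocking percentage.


Formula: Stocking % = stocked plots / total plots * 100
Stocking = 102 / 147 * 100
Stocking = 0.6939 * 100 = 69.4%

69.4


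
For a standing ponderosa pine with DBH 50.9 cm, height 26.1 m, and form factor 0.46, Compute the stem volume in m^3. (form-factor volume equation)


Formula: V = pi * (DBH/200)^2 * H * ff
Radius = DBH/200 = 50.9/200 = 0.2545 m
Radius^2 = 0.2545^2 = 0.06477025 m^2
V = pi * 0.06477025 * 26.1 * 0.46
V = 2.443 m^3

2.443


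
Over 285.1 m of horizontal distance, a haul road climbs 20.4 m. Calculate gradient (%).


Formula: Gradient = rise / run * 100
Gradient = 20.4 / 285.1 * 100 = 7.2%

7.2


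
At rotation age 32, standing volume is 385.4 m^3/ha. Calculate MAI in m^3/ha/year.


Formula: MAI = Total Volume / Stand Age
MAI = 385.4 m^3/ha / 32 years
MAI = 12.04 m^3/ha/year

12.04


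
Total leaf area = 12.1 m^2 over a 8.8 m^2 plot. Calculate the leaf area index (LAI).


Formula: LAI = total leaf area / ground area  (dimensionless)
LAI = 12.1 m^2 / 8.8 m^2
LAI = 1.38

1.38


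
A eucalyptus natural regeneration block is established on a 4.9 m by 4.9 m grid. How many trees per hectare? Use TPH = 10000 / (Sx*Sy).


Formula: TPH = 10000 m^2/ha / (spacing_x * spacing_y)
Area per tree = 4.9 m * 4.9 m = 24.01 m^2
TPH = 10000 / 24.01 = 416 trees/ha

416


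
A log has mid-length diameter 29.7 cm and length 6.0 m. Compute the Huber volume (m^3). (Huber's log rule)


Huber: V = Am * L,  Am = pi*(Dm/200)^2
Am = pi*(29.7/200)^2 = 0.069279 m^2
V = 0.069279*6.0 = 0.4157 m^3

0.4157


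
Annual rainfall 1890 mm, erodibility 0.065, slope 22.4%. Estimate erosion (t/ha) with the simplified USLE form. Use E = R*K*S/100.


Formula: E = R * K * S / 100  (simplified USLE)
R * K = 1890 * 0.065 = 122.85
E = 122.85 * 22.4 / 100 = 27.52 t/ha

27.52


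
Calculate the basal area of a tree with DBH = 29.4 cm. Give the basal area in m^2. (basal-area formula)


Formula: BA = pi * (DBH/2)^2 / 10000  (cm^2 to m^2)
Radius = DBH/2 = 29.4/2 = 14.7 cm
BA = pi * 14.7^2 / 10000
   = 678.8668 cm^2 / 10000
   = 0.0679 m^2

0.0679


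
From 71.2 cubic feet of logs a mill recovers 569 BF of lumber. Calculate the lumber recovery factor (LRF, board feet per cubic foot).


Formula: LRF = Lumber Output (BF) / Log Input (ft^3)
LRF = 569 BF / 71.2 ft^3
LRF = 7.99 BF/ft^3

7.99


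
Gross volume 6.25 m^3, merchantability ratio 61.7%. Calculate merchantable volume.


Formula: MV = V_total * (merchantable_pct / 100)
Merchantable fraction = 61.7% / 100 = 0.617
MV = 6.25 m^3 * 0.617 = 3.856 m^3

3.856


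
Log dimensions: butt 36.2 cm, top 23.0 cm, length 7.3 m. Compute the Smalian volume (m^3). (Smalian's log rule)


Smalian: V = (A1 + A2)/2 * L,  A = pi*(D/200)^2
A1 = pi*(36.2/200)^2 = 0.102922 m^2
A2 = pi*(23.0/200)^2 = 0.041548 m^2
V = (0.102922+0.041548)/2*7.3 = 0.5273 m^3

0.5273


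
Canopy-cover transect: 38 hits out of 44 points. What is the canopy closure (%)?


Formula: Canopy closure = covered points / total points * 100
Closure = 38 / 44 * 100
Closure = 0.8636 * 100 = 86.4%

86.4


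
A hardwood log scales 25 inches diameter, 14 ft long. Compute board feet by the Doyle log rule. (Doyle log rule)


Doyle: BF = (D - 4)^2 * L / 16
Adjusted diameter = 25 - 4 = 21 in
(D-4)^2 = 21^2 = 441
BF = 441 * 14 / 16 = 386 BF

386


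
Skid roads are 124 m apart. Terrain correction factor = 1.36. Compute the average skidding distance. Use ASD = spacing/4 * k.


Formula: ASD = (spacing / 4) * correction
Uncorrected distance = spacing / 4 = 124 / 4 = 31 m
ASD = 31 * 1.36 = 42 m

42


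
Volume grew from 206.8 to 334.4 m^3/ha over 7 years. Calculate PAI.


Formula: PAI = (V_T2 - V_T1) / (T2 - T1)
Volume increment = 334.4 - 206.8 = 127.6 m^3/ha
PAI = 127.6 / 7 = 18.23 m^3/ha/year

18.23


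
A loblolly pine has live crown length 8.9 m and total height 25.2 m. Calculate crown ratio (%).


Formula: Crown Ratio = (Crown Length / Total Height) * 100
CR = (8.9 m / 25.2 m) * 100
CR = 0.3532 * 100 = 35.3%

35.3


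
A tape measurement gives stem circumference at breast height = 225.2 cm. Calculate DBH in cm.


Formula: DBH = C / pi
DBH = 225.2 / pi
pi = 3.14159...
DBH = 71.7 cm

71.7


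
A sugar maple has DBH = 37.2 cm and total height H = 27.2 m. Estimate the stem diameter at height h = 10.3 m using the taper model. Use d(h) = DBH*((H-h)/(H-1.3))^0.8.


Taper: d(h) = DBH * ((H - h) / (H - 1.3))^0.8
Numerator = H - h = 27.2 - 10.3 = 16.9 m
Denominator = H - 1.3 = 27.2 - 1.3 = 25.9 m
Ratio = 16.9 / 25.9 = 0.65251
d = 37.2 * 0.65251^0.8 = 26.4 cm

26.4


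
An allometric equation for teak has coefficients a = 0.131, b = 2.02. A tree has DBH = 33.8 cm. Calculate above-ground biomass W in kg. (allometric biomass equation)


Formula: W = a * DBH^b  (allometric power law)
DBH^b = 33.8^2.02 = 1225.7778
W = 0.131 * 1225.7778 = 160.6 kg

160.6


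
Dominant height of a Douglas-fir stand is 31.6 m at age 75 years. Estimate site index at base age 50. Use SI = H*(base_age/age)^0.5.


Formula: SI = H_dom * (base_age / age)^0.5
Age ratio = 50 / 75 = 0.66667
sqrt(age_ratio) = 0.8165
SI = 31.6 * 0.8165 = 25.8 m

25.8


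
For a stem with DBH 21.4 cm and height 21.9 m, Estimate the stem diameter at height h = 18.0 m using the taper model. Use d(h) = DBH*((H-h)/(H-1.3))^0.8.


Taper: d(h) = DBH * ((H - h) / (H - 1.3))^0.8
Numerator = H - h = 21.9 - 18.0 = 3.9 m
Denominator = H - 1.3 = 21.9 - 1.3 = 20.6 m
Ratio = 3.9 / 20.6 = 0.18932
d = 21.4 * 0.18932^0.8 = 5.7 cm

5.7


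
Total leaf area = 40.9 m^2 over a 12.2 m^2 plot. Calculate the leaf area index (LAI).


Formula: LAI = total leaf area / ground area  (dimensionless)
LAI = 40.9 m^2 / 12.2 m^2
LAI = 3.35

3.35


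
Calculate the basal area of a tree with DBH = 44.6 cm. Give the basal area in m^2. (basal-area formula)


Formula: BA = pi * (DBH/2)^2 / 10000  (cm^2 to m^2)
Radius = DBH/2 = 44.6/2 = 22.3 cm
BA = pi * 22.3^2 / 10000
   = 1562.2826 cm^2 / 10000
   = 0.1562 m^2

0.1562


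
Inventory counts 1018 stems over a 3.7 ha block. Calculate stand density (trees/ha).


Formula: Stand Density = N_trees / Area_ha
Density = 1018 trees / 3.7 ha
Density = 275 trees/ha

275


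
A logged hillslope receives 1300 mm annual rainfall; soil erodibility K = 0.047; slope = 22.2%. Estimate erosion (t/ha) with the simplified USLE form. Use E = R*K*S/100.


Formula: E = R * K * S / 100  (simplified USLE)
R * K = 1300 * 0.047 = 61.1
E = 61.1 * 22.2 / 100 = 13.56 t/ha

13.56


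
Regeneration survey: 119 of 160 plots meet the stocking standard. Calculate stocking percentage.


Formula: Stocking % = stocked plots / total plots * 100
Stocking = 119 / 160 * 100
Stocking = 0.7438 * 100 = 74.4%

74.4


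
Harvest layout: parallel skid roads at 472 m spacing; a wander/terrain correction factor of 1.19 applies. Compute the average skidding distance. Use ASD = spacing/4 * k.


Formula: ASD = (spacing / 4) * correction
Uncorrected distance = spacing / 4 = 472 / 4 = 118 m
ASD = 118 * 1.19 = 140 m

140


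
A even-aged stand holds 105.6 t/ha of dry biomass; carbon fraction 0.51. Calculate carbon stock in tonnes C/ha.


Formula: Carbon Stock = Biomass * Carbon Fraction
C = 105.6 t/ha * 0.51
C = 53.9 t C/ha

53.9


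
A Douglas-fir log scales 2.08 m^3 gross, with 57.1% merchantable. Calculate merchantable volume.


Formula: MV = V_total * (merchantable_pct / 100)
Merchantable fraction = 57.1% / 100 = 0.571
MV = 2.08 m^3 * 0.571 = 1.188 m^3

1.188


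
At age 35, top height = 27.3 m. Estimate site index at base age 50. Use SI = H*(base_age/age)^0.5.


Formula: SI = H_dom * (base_age / age)^0.5
Age ratio = 50 / 35 = 1.42857
sqrt(age_ratio) = 1.19523
SI = 27.3 * 1.19523 = 32.6 m

32.6


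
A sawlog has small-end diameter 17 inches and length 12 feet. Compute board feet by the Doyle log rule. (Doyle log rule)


Doyle: BF = (D - 4)^2 * L / 16
Adjusted diameter = 17 - 4 = 13 in
(D-4)^2 = 13^2 = 169
BF = 169 * 12 / 16 = 127 BF

127


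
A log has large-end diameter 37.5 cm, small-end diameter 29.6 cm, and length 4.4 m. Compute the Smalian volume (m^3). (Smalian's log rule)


Smalian: V = (A1 + A2)/2 * L,  A = pi*(D/200)^2
A1 = pi*(37.5/200)^2 = 0.110447 m^2
A2 = pi*(29.6/200)^2 = 0.068813 m^2
V = (0.110447+0.068813)/2*4.4 = 0.3944 m^3

0.3944


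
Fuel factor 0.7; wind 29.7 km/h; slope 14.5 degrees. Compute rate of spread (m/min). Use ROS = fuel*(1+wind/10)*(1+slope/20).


Formula: ROS = fuel * (1 + wind/10) * (1 + slope/20)
Wind factor = 1 + 29.7/10 = 3.97
Slope factor = 1 + 14.5/20 = 1.725
ROS = 0.7 * 3.97 * 1.725 = 4.79 m/min

4.79


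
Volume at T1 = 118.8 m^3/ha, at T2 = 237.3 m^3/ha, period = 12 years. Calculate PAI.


Formula: PAI = (V_T2 - V_T1) / (T2 - T1)
Volume increment = 237.3 - 118.8 = 118.5 m^3/ha
PAI = 118.5 / 12 = 9.88 m^3/ha/year

9.88


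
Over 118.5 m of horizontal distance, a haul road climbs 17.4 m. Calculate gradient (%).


Formula: Gradient = rise / run * 100
Gradient = 17.4 / 118.5 * 100 = 14.7%

14.7


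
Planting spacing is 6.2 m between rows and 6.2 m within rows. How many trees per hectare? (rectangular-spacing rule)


Formula: TPH = 10000 m^2/ha / (spacing_x * spacing_y)
Area per tree = 6.2 m * 6.2 m = 38.44 m^2
TPH = 10000 / 38.44 = 260 trees/ha

260


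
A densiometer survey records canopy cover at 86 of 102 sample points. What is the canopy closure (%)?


Formula: Canopy closure = covered points / total points * 100
Closure = 86 / 102 * 100
Closure = 0.8431 * 100 = 84.3%

84.3


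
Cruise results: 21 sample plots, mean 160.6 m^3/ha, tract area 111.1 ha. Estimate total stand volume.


Formula: Total Volume = Mean Volume per ha * Total Area
Total Volume = 160.6 m^3/ha * 111.1 ha
Total Volume = 17843 m^3

17843


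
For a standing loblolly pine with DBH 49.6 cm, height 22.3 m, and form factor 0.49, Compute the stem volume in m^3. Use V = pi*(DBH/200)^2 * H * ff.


Formula: V = pi * (DBH/200)^2 * H * ff
Radius = DBH/200 = 49.6/200 = 0.248 m
Radius^2 = 0.248^2 = 0.061504 m^2
V = pi * 0.061504 * 22.3 * 0.49
V = 2.111 m^3

2.111


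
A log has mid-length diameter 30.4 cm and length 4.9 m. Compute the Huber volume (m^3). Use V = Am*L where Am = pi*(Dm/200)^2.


Huber: V = Am * L,  Am = pi*(Dm/200)^2
Am = pi*(30.4/200)^2 = 0.072583 m^2
V = 0.072583*4.9 = 0.3557 m^3

0.3557


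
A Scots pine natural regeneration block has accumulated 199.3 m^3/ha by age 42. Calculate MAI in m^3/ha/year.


Formula: MAI = Total Volume / Stand Age
MAI = 199.3 m^3/ha / 42 years
MAI = 4.75 m^3/ha/year

4.75


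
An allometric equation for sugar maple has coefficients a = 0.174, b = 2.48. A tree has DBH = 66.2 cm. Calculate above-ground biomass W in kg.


Formula: W = a * DBH^b  (allometric power law)
DBH^b = 66.2^2.48 = 32788.973
W = 0.174 * 32788.973 = 5705.3 kg

5705.3


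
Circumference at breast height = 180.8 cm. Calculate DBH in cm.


Formula: DBH = C / pi
DBH = 180.8 / pi
pi = 3.14159...
DBH = 57.6 cm

57.6


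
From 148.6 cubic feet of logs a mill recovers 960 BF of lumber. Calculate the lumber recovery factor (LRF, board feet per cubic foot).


Formula: LRF = Lumber Output (BF) / Log Input (ft^3)
LRF = 960 BF / 148.6 ft^3
LRF = 6.46 BF/ft^3

6.46


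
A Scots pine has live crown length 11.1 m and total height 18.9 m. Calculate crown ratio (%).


Formula: Crown Ratio = (Crown Length / Total Height) * 100
CR = (11.1 m / 18.9 m) * 100
CR = 0.5873 * 100 = 58.7%

58.7


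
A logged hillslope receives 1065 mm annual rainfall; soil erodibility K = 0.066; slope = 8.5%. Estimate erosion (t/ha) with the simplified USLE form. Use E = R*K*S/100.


Formula: E = R * K * S / 100  (simplified USLE)
R * K = 1065 * 0.066 = 70.29
E = 70.29 * 8.5 / 100 = 5.97 t/ha

5.97


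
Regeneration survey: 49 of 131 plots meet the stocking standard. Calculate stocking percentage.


Formula: Stocking % = stocked plots / total plots * 100
Stocking = 49 / 131 * 100
Stocking = 0.374 * 100 = 37.4%

37.4


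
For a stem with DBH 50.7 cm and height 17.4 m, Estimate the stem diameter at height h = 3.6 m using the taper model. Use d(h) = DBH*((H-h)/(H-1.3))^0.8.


Taper: d(h) = DBH * ((H - h) / (H - 1.3))^0.8
Numerator = H - h = 17.4 - 3.6 = 13.8 m
Denominator = H - 1.3 = 17.4 - 1.3 = 16.1 m
Ratio = 13.8 / 16.1 = 0.85714
d = 50.7 * 0.85714^0.8 = 44.8 cm

44.8


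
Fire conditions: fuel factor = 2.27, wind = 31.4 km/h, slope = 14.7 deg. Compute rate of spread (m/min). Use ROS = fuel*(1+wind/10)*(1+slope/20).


Formula: ROS = fuel * (1 + wind/10) * (1 + slope/20)
Wind factor = 1 + 31.4/10 = 4.14
Slope factor = 1 + 14.7/20 = 1.735
ROS = 2.27 * 4.14 * 1.735 = 16.31 m/min

16.31


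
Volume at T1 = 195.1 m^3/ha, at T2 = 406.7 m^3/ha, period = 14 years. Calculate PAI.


Formula: PAI = (V_T2 - V_T1) / (T2 - T1)
Volume increment = 406.7 - 195.1 = 211.6 m^3/ha
PAI = 211.6 / 14 = 15.11 m^3/ha/year

15.11


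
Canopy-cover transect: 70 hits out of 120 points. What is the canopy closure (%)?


Formula: Canopy closure = covered points / total points * 100
Closure = 70 / 120 * 100
Closure = 0.5833 * 100 = 58.3%

58.3


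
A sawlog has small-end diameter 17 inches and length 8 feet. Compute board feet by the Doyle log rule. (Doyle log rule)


Doyle: BF = (D - 4)^2 * L / 16
Adjusted diameter = 17 - 4 = 13 in
(D-4)^2 = 13^2 = 169
BF = 169 * 8 / 16 = 85 BF

85


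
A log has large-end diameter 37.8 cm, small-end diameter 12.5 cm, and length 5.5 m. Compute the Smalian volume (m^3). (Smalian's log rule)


Smalian: V = (A1 + A2)/2 * L,  A = pi*(D/200)^2
A1 = pi*(37.8/200)^2 = 0.112221 m^2
A2 = pi*(12.5/200)^2 = 0.012272 m^2
V = (0.112221+0.012272)/2*5.5 = 0.3424 m^3

0.3424


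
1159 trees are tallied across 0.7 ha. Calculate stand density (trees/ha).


Formula: Stand Density = N_trees / Area_ha
Density = 1159 trees / 0.7 ha
Density = 1656 trees/ha

1656


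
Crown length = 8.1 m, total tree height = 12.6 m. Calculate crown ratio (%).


Formula: Crown Ratio = (Crown Length / Total Height) * 100
CR = (8.1 m / 12.6 m) * 100
CR = 0.6429 * 100 = 64.3%

64.3


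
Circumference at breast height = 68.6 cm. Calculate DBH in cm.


Formula: DBH = C / pi
DBH = 68.6 / pi
pi = 3.14159...
DBH = 21.8 cm

21.8


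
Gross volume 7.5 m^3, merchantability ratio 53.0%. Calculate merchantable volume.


Formula: MV = V_total * (merchantable_pct / 100)
Merchantable fraction = 53.0% / 100 = 0.53
MV = 7.5 m^3 * 0.53 = 3.975 m^3

3.975


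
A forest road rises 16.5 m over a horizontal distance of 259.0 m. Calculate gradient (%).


Formula: Gradient = rise / run * 100
Gradient = 16.5 / 259.0 * 100 = 6.4%

6.4


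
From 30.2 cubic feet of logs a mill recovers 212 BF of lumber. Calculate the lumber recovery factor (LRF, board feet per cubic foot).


Formula: LRF = Lumber Output (BF) / Log Input (ft^3)
LRF = 212 BF / 30.2 ft^3
LRF = 7.02 BF/ft^3

7.02


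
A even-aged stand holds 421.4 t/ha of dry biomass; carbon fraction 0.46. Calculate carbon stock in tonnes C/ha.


Formula: Carbon Stock = Biomass * Carbon Fraction
C = 421.4 t/ha * 0.46
C = 193.8 t C/ha

193.8


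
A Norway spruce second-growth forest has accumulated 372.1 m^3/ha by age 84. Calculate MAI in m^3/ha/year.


Formula: MAI = Total Volume / Stand Age
MAI = 372.1 m^3/ha / 84 years
MAI = 4.43 m^3/ha/year

4.43


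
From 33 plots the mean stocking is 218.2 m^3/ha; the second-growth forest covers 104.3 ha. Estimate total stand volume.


Formula: Total Volume = Mean Volume per ha * Total Area
Total Volume = 218.2 m^3/ha * 104.3 ha
Total Volume = 22758 m^3

22758


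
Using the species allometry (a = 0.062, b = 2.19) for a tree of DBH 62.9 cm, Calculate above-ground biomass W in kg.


Formula: W = a * DBH^b  (allometric power law)
DBH^b = 62.9^2.19 = 8690.503
W = 0.062 * 8690.503 = 538.8 kg

538.8


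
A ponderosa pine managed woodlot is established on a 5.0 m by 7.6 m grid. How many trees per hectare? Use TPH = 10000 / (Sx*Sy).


Formula: TPH = 10000 m^2/ha / (spacing_x * spacing_y)
Area per tree = 5.0 m * 7.6 m = 38.0 m^2
TPH = 10000 / 38.0 = 263 trees/ha

263


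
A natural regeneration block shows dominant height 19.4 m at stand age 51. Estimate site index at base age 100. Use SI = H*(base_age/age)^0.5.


Formula: SI = H_dom * (base_age / age)^0.5
Age ratio = 100 / 51 = 1.96078
sqrt(age_ratio) = 1.40028
SI = 19.4 * 1.40028 = 27.2 m

27.2


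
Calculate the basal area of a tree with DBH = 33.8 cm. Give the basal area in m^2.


Formula: BA = pi * (DBH/2)^2 / 10000  (cm^2 to m^2)
Radius = DBH/2 = 33.8/2 = 16.9 cm
BA = pi * 16.9^2 / 10000
   = 897.2703 cm^2 / 10000
   = 0.0897 m^2

0.0897


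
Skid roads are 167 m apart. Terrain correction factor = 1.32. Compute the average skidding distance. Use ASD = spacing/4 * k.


Formula: ASD = (spacing / 4) * correction
Uncorrected distance = spacing / 4 = 167 / 4 = 41.75 m
ASD = 41.75 * 1.32 = 55 m

55


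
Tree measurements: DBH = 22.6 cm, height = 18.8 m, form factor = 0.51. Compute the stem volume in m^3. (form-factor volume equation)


Formula: V = pi * (DBH/200)^2 * H * ff
Radius = DBH/200 = 22.6/200 = 0.113 m
Radius^2 = 0.113^2 = 0.012769 m^2
V = pi * 0.012769 * 18.8 * 0.51
V = 0.385 m^3

0.385


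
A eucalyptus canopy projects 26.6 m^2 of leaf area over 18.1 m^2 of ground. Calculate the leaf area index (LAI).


Formula: LAI = total leaf area / ground area  (dimensionless)
LAI = 26.6 m^2 / 18.1 m^2
LAI = 1.47

1.47


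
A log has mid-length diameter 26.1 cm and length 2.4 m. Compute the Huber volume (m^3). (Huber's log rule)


Huber: V = Am * L,  Am = pi*(Dm/200)^2
Am = pi*(26.1/200)^2 = 0.053502 m^2
V = 0.053502*2.4 = 0.1284 m^3

0.1284


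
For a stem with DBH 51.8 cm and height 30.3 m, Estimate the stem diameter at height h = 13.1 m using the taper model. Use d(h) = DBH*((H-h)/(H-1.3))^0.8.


Taper: d(h) = DBH * ((H - h) / (H - 1.3))^0.8
Numerator = H - h = 30.3 - 13.1 = 17.2 m
Denominator = H - 1.3 = 30.3 - 1.3 = 29.0 m
Ratio = 17.2 / 29.0 = 0.5931
d = 51.8 * 0.5931^0.8 = 34.1 cm

34.1


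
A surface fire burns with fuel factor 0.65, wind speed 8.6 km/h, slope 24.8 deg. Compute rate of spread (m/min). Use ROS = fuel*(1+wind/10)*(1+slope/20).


Formula: ROS = fuel * (1 + wind/10) * (1 + slope/20)
Wind factor = 1 + 8.6/10 = 1.86
Slope factor = 1 + 24.8/20 = 2.24
ROS = 0.65 * 1.86 * 2.24 = 2.71 m/min

2.71


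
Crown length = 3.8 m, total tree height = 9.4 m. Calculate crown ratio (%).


Formula: Crown Ratio = (Crown Length / Total Height) * 100
CR = (3.8 m / 9.4 m) * 100
CR = 0.4043 * 100 = 40.4%

40.4


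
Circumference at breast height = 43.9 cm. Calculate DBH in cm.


Formula: DBH = C / pi
DBH = 43.9 / pi
pi = 3.14159...
DBH = 14.0 cm

14.0


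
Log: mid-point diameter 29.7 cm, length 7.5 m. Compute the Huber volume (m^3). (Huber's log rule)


Huber: V = Am * L,  Am = pi*(Dm/200)^2
Am = pi*(29.7/200)^2 = 0.069279 m^2
V = 0.069279*7.5 = 0.5196 m^3

0.5196


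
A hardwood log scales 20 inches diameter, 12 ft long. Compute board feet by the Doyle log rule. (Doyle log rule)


Doyle: BF = (D - 4)^2 * L / 16
Adjusted diameter = 20 - 4 = 16 in
(D-4)^2 = 16^2 = 256
BF = 256 * 12 / 16 = 192 BF

192


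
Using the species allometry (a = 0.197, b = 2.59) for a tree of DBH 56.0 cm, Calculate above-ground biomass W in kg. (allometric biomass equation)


Formula: W = a * DBH^b  (allometric power law)
DBH^b = 56.0^2.59 = 33713.7444
W = 0.197 * 33713.7444 = 6641.6 kg

6641.6


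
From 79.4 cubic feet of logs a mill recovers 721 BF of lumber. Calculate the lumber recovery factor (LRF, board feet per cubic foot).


Formula: LRF = Lumber Output (BF) / Log Input (ft^3)
LRF = 721 BF / 79.4 ft^3
LRF = 9.08 BF/ft^3

9.08


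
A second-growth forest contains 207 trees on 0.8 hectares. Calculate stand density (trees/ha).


Formula: Stand Density = N_trees / Area_ha
Density = 207 trees / 0.8 ha
Density = 259 trees/ha

259


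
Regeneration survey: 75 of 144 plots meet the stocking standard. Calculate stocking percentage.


Formula: Stocking % = stocked plots / total plots * 100
Stocking = 75 / 144 * 100
Stocking = 0.5208 * 100 = 52.1%

52.1
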